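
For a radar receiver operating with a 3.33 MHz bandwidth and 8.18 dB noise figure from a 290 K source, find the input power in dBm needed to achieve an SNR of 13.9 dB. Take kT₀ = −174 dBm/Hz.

Sensitivity = −174 + 10 log₁₀(B) + NF + SNR_min
= −174 + 65.22 + 8.18 + 13.9
= −86.70 dBm → −86.7 dBm

−86.7 dBm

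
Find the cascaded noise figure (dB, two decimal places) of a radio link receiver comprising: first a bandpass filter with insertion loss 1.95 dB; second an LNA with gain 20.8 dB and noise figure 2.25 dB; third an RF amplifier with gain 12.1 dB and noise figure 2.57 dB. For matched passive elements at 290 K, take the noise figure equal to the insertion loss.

Convert to linear (a loss of L dB is a gain of −L dB): F_i = 10^(NF_i/10), G_i = 10^(G_i,dB/10)
  Stage 1: F_1 = 10^(1.95/10) = 1.567, G_1 = 10^(−1.95/10) = 0.6383
  Stage 2: F_2 = 10^(2.25/10) = 1.679, G_2 = 10^(20.8/10) = 120.2
  Stage 3: F_3 = 10^(2.57/10) = 1.807, G_3 = 10^(12.1/10) = 16.22
Friis cascade:
  F = 1.567 + (1.679 − 1)/0.6383 + (1.807 − 1)/76.74 = 2.641
NF = 10 log₁₀(2.641) = 4.22 dB

4.22 dB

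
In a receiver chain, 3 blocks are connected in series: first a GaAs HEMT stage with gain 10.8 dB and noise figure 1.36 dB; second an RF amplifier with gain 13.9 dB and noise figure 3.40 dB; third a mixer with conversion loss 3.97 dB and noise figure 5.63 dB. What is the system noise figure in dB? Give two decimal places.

Convert to linear (a loss of L dB is a gain of −L dB): F_i = 10^(NF_i/10), G_i = 10^(G_i,dB/10)
  Stage 1: F_1 = 10^(1.36/10) = 1.368, G_1 = 10^(10.8/10) = 12.02
  Stage 2: F_2 = 10^(3.40/10) = 2.188, G_2 = 10^(13.9/10) = 24.55
  Stage 3: F_3 = 10^(5.63/10) = 3.656, G_3 = 10^(−3.97/10) = 0.4009
Friis cascade:
  F = 1.368 + (2.188 − 1)/12.02 + (3.656 − 1)/295.1 = 1.476
NF = 10 log₁₀(1.476) = 1.69 dB

1.69 dB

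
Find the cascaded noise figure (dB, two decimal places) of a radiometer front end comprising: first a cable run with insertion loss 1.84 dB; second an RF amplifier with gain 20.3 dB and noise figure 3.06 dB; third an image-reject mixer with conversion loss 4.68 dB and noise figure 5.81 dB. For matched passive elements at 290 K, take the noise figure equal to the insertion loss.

Convert to linear (a loss of L dB is a gain of −L dB): F_i = 10^(NF_i/10), G_i = 10^(G_i,dB/10)
  Stage 1: F_1 = 10^(1.84/10) = 1.528, G_1 = 10^(−1.84/10) = 0.6546
  Stage 2: F_2 = 10^(3.06/10) = 2.023, G_2 = 10^(20.3/10) = 107.2
  Stage 3: F_3 = 10^(5.81/10) = 3.811, G_3 = 10^(−4.68/10) = 0.3404
Friis cascade:
  F = 1.528 + (2.023 − 1)/0.6546 + (3.811 − 1)/70.15 = 3.130
NF = 10 log₁₀(3.130) = 4.96 dB

4.96 dB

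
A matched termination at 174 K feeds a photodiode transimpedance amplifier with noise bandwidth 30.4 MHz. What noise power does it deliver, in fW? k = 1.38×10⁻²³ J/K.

P_n = kTB = 1.38×10⁻²³ × 174 × 3.04×10⁷ = 7.30×10⁻¹⁴ W = 73.0 fW

73.0 fW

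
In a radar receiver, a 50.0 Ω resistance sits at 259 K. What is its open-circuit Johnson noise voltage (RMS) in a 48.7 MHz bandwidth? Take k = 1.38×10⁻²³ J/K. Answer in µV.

V_n = √(4kTRB)
4kTRB = 4 × 1.38×10⁻²³ × 259 × 5.00×10¹ × 4.87×10⁷ = 3.48×10⁻¹¹ V²
V_n = √(3.48×10⁻¹¹) = 5.90×10⁻⁶ V = 5.90 µV

5.90 µV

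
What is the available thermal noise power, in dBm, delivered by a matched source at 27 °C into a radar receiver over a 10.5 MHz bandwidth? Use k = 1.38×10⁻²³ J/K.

−103.6 dBm

T = 27 °C + 273.15 = 300.15 K
P_n = kTB = 1.38×10⁻²³ × 300.15 × 1.05×10⁷ = 4.35×10⁻¹⁴ W
In dBm: 10 log₁₀(4.35×10⁻¹⁴ / 10⁻³) = −103.6 dBm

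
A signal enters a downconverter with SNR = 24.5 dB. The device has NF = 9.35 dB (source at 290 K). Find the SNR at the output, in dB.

15.15 dB

By definition F = SNR_in/SNR_out, so in dB: SNR_out = SNR_in − NF
SNR_out = 24.5 − 9.35 = 15.15 dB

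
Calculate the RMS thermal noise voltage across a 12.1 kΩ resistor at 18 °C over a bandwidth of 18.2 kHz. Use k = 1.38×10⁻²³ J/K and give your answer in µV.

1.88 µV

T = 18 °C + 273.15 = 291.15 K
V_n = √(4kTRB)
4kTRB = 4 × 1.38×10⁻²³ × 291.15 × 1.21×10⁴ × 1.82×10⁴ = 3.54×10⁻¹² V²
V_n = √(3.54×10⁻¹²) = 1.88×10⁻⁶ V = 1.88 µV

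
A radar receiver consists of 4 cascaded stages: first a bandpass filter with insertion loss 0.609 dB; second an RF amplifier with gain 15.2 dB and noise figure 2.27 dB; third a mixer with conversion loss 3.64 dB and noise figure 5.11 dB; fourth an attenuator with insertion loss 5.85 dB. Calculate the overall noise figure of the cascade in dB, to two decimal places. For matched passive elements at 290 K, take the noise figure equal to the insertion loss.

3.52 dB

Convert to linear (a loss of L dB is a gain of −L dB): F_i = 10^(NF_i/10), G_i = 10^(G_i,dB/10)
  Stage 1: F_1 = 10^(0.609/10) = 1.151, G_1 = 10^(−0.609/10) = 0.8692
  Stage 2: F_2 = 10^(2.27/10) = 1.687, G_2 = 10^(15.2/10) = 33.11
  Stage 3: F_3 = 10^(5.11/10) = 3.243, G_3 = 10^(−3.64/10) = 0.4325
  Stage 4: F_4 = 10^(5.85/10) = 3.846, G_4 = 10^(−5.85/10) = 0.2600
Friis cascade:
  F = 1.151 + (1.687 − 1)/0.8692 + (3.243 − 1)/28.78 + (3.846 − 1)/12.45 = 2.247
NF = 10 log₁₀(2.247) = 3.52 dB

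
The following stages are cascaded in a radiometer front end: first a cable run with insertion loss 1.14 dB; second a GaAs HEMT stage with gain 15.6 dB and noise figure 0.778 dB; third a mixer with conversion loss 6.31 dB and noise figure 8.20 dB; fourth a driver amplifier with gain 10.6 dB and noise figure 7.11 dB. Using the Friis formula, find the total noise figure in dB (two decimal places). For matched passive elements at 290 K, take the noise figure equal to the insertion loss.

Convert to linear (a loss of L dB is a gain of −L dB): F_i = 10^(NF_i/10), G_i = 10^(G_i,dB/10)
  Stage 1: F_1 = 10^(1.14/10) = 1.300, G_1 = 10^(−1.14/10) = 0.7691
  Stage 2: F_2 = 10^(0.778/10) = 1.196, G_2 = 10^(15.6/10) = 36.31
  Stage 3: F_3 = 10^(8.20/10) = 6.607, G_3 = 10^(−6.31/10) = 0.2339
  Stage 4: F_4 = 10^(7.11/10) = 5.140, G_4 = 10^(10.6/10) = 11.48
Friis cascade:
  F = 1.300 + (1.196 − 1)/0.7691 + (6.607 − 1)/27.93 + (5.140 − 1)/6.531 = 2.390
NF = 10 log₁₀(2.390) = 3.78 dB

3.78 dB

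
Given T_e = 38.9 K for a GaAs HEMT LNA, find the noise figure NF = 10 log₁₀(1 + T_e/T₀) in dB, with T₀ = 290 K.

0.547 dB

F = 1 + T_e/T₀ = 1 + 38.9/290 = 1.13414
NF = 10 log₁₀(1.13414) = 0.547 dB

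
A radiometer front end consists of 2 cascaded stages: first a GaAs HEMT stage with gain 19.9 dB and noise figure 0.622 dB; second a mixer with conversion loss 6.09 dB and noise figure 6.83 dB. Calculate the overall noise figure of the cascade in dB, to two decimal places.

Convert to linear (a loss of L dB is a gain of −L dB): F_i = 10^(NF_i/10), G_i = 10^(G_i,dB/10)
  Stage 1: F_1 = 10^(0.622/10) = 1.154, G_1 = 10^(19.9/10) = 97.72
  Stage 2: F_2 = 10^(6.83/10) = 4.819, G_2 = 10^(−6.09/10) = 0.2460
Friis cascade:
  F = 1.154 + (4.819 − 1)/97.72 = 1.193
NF = 10 log₁₀(1.193) = 0.77 dB

0.77 dB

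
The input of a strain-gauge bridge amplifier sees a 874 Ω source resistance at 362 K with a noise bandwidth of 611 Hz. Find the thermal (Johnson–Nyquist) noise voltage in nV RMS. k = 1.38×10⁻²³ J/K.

V_n = √(4kTRB)
4kTRB = 4 × 1.38×10⁻²³ × 362 × 8.74×10² × 6.11×10² = 1.07×10⁻¹⁴ V²
V_n = √(1.07×10⁻¹⁴) = 1.03×10⁻⁷ V = 103 nV

103 nV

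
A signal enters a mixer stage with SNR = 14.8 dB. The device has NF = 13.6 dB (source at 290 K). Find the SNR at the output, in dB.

1.2 dB

By definition F = SNR_in/SNR_out, so in dB: SNR_out = SNR_in − NF
SNR_out = 14.8 − 13.6 = 1.2 dB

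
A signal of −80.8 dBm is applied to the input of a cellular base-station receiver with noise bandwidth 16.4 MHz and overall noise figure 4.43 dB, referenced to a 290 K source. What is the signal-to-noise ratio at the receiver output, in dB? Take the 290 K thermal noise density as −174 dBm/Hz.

16.6 dB

Noise floor: N = −174 + 10 log₁₀(B) + NF
10 log₁₀(1.64×10⁷) = 72.15 dB
N = −174 + 72.15 + 4.43 = −97.42 dBm
SNR = P_sig − N = −80.8 − (−97.42) = 16.62 dB → 16.6 dB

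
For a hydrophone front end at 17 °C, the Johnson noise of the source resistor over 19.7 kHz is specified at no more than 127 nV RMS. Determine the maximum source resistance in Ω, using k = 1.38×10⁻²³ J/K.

T = 17 °C + 273.15 = 290.15 K
Johnson–Nyquist: V_n = √(4kTRB) ⇒ R = V_n² / (4kTB)
4kTB = 4 × 1.38×10⁻²³ × 290.15 × 1.97×10⁴ = 3.16×10⁻¹⁶
R = (1.27×10⁻⁷)² / 3.16×10⁻¹⁶ = 5.11×10¹ Ω = 51.1 Ω

51.1 Ω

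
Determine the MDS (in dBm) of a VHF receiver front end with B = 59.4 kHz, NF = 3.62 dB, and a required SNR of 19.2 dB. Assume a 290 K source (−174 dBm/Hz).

Sensitivity = −174 + 10 log₁₀(B) + NF + SNR_min
= −174 + 47.74 + 3.62 + 19.2
= −103.44 dBm → −103.4 dBm

−103.4 dBm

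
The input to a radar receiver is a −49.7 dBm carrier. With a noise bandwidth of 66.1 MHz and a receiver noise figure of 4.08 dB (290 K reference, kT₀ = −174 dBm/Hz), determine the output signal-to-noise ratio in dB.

Noise floor: N = −174 + 10 log₁₀(B) + NF
10 log₁₀(6.61×10⁷) = 78.2 dB
N = −174 + 78.2 + 4.08 = −91.72 dBm
SNR = P_sig − N = −49.7 − (−91.72) = 42.02 dB → 42.0 dB

42.0 dB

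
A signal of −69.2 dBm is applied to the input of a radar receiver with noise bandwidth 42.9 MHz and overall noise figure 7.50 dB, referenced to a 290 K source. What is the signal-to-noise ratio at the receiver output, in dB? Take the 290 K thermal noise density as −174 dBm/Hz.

Noise floor: N = −174 + 10 log₁₀(B) + NF
10 log₁₀(4.29×10⁷) = 76.32 dB
N = −174 + 76.32 + 7.50 = −90.18 dBm
SNR = P_sig − N = −69.2 − (−90.18) = 20.98 dB → 21.0 dB

21.0 dB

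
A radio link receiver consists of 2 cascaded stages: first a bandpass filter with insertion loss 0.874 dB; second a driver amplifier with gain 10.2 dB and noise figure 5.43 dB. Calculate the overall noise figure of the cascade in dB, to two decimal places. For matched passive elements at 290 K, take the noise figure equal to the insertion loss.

6.30 dB

Convert to linear (a loss of L dB is a gain of −L dB): F_i = 10^(NF_i/10), G_i = 10^(G_i,dB/10)
  Stage 1: F_1 = 10^(0.874/10) = 1.223, G_1 = 10^(−0.874/10) = 0.8177
  Stage 2: F_2 = 10^(5.43/10) = 3.491, G_2 = 10^(10.2/10) = 10.47
Friis cascade:
  F = 1.223 + (3.491 − 1)/0.8177 = 4.270
NF = 10 log₁₀(4.270) = 6.30 dB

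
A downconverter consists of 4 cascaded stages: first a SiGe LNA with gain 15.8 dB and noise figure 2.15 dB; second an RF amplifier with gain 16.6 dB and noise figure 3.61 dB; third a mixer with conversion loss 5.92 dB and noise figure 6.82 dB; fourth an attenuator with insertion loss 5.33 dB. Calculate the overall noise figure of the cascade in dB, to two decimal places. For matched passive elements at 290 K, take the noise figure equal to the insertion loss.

2.26 dB

Convert to linear (a loss of L dB is a gain of −L dB): F_i = 10^(NF_i/10), G_i = 10^(G_i,dB/10)
  Stage 1: F_1 = 10^(2.15/10) = 1.641, G_1 = 10^(15.8/10) = 38.02
  Stage 2: F_2 = 10^(3.61/10) = 2.296, G_2 = 10^(16.6/10) = 45.71
  Stage 3: F_3 = 10^(6.82/10) = 4.808, G_3 = 10^(−5.92/10) = 0.2559
  Stage 4: F_4 = 10^(5.33/10) = 3.412, G_4 = 10^(−5.33/10) = 0.2931
Friis cascade:
  F = 1.641 + (2.296 − 1)/38.02 + (4.808 − 1)/1738 + (3.412 − 1)/444.6 = 1.682
NF = 10 log₁₀(1.682) = 2.26 dB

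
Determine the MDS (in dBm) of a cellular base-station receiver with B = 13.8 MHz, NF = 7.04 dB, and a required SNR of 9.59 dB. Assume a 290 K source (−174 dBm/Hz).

Sensitivity = −174 + 10 log₁₀(B) + NF + SNR_min
= −174 + 71.4 + 7.04 + 9.59
= −85.97 dBm → −86.0 dBm

−86.0 dBm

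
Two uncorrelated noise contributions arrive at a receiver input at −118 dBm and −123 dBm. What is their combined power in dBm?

−116.8 dBm

Convert to linear, add, convert back:
P₁ = 1.58×10⁻¹⁵ W, P₂ = 5.01×10⁻¹⁶ W
P_tot = 2.09×10⁻¹⁵ W → 10 log₁₀(P_tot / 10⁻³) = −116.8 dBm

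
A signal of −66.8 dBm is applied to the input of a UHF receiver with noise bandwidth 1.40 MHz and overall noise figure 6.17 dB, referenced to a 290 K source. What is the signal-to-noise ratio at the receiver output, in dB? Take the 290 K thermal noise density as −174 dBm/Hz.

39.6 dB

Noise floor: N = −174 + 10 log₁₀(B) + NF
10 log₁₀(1.40×10⁶) = 61.46 dB
N = −174 + 61.46 + 6.17 = −106.37 dBm
SNR = P_sig − N = −66.8 − (−106.37) = 39.57 dB → 39.6 dB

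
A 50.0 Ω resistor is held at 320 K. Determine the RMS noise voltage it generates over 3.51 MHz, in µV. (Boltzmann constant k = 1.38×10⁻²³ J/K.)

1.76 µV

V_n = √(4kTRB)
4kTRB = 4 × 1.38×10⁻²³ × 320 × 5.00×10¹ × 3.51×10⁶ = 3.10×10⁻¹² V²
V_n = √(3.10×10⁻¹²) = 1.76×10⁻⁶ V = 1.76 µV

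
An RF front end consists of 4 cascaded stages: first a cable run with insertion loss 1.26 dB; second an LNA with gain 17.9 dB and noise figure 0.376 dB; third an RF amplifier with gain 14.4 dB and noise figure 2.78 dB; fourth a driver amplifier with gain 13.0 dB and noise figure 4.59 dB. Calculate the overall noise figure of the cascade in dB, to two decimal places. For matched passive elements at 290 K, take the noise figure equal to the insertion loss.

Convert to linear (a loss of L dB is a gain of −L dB): F_i = 10^(NF_i/10), G_i = 10^(G_i,dB/10)
  Stage 1: F_1 = 10^(1.26/10) = 1.337, G_1 = 10^(−1.26/10) = 0.7482
  Stage 2: F_2 = 10^(0.376/10) = 1.090, G_2 = 10^(17.9/10) = 61.66
  Stage 3: F_3 = 10^(2.78/10) = 1.897, G_3 = 10^(14.4/10) = 27.54
  Stage 4: F_4 = 10^(4.59/10) = 2.877, G_4 = 10^(13.0/10) = 19.95
Friis cascade:
  F = 1.337 + (1.090 − 1)/0.7482 + (1.897 − 1)/46.13 + (2.877 − 1)/1271 = 1.478
NF = 10 log₁₀(1.478) = 1.70 dB

1.70 dB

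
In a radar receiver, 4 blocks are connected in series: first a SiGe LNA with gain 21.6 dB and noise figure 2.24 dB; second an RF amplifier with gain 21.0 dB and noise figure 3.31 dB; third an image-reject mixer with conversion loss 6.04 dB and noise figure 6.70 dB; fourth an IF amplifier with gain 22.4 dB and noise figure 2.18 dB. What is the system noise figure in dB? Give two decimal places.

Convert to linear (a loss of L dB is a gain of −L dB): F_i = 10^(NF_i/10), G_i = 10^(G_i,dB/10)
  Stage 1: F_1 = 10^(2.24/10) = 1.675, G_1 = 10^(21.6/10) = 144.5
  Stage 2: F_2 = 10^(3.31/10) = 2.143, G_2 = 10^(21.0/10) = 125.9
  Stage 3: F_3 = 10^(6.70/10) = 4.677, G_3 = 10^(−6.04/10) = 0.2489
  Stage 4: F_4 = 10^(2.18/10) = 1.652, G_4 = 10^(22.4/10) = 173.8
Friis cascade:
  F = 1.675 + (2.143 − 1)/144.5 + (4.677 − 1)/1.820×10⁴ + (1.652 − 1)/4529 = 1.683
NF = 10 log₁₀(1.683) = 2.26 dB

2.26 dB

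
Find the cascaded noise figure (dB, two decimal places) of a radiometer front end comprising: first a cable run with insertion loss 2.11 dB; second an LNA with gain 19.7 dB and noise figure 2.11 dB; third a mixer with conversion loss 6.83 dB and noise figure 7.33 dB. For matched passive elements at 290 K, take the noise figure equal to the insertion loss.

Convert to linear (a loss of L dB is a gain of −L dB): F_i = 10^(NF_i/10), G_i = 10^(G_i,dB/10)
  Stage 1: F_1 = 10^(2.11/10) = 1.626, G_1 = 10^(−2.11/10) = 0.6152
  Stage 2: F_2 = 10^(2.11/10) = 1.626, G_2 = 10^(19.7/10) = 93.33
  Stage 3: F_3 = 10^(7.33/10) = 5.408, G_3 = 10^(−6.83/10) = 0.2075
Friis cascade:
  F = 1.626 + (1.626 − 1)/0.6152 + (5.408 − 1)/57.41 = 2.719
NF = 10 log₁₀(2.719) = 4.34 dB

4.34 dB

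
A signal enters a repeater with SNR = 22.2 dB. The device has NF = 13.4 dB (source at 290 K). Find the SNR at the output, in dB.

By definition F = SNR_in/SNR_out, so in dB: SNR_out = SNR_in − NF
SNR_out = 22.2 − 13.4 = 8.8 dB

8.8 dB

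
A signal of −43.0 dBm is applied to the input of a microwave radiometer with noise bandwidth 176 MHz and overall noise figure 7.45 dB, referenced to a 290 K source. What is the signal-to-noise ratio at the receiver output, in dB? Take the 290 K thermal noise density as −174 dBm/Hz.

Noise floor: N = −174 + 10 log₁₀(B) + NF
10 log₁₀(1.76×10⁸) = 82.46 dB
N = −174 + 82.46 + 7.45 = −84.09 dBm
SNR = P_sig − N = −43.0 − (−84.09) = 41.09 dB → 41.1 dB

41.1 dB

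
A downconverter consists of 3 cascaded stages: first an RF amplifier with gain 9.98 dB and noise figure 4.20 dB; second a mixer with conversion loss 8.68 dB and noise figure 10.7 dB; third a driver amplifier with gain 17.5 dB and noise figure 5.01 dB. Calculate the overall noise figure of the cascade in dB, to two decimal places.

7.26 dB

Convert to linear (a loss of L dB is a gain of −L dB): F_i = 10^(NF_i/10), G_i = 10^(G_i,dB/10)
  Stage 1: F_1 = 10^(4.20/10) = 2.630, G_1 = 10^(9.98/10) = 9.954
  Stage 2: F_2 = 10^(10.7/10) = 11.75, G_2 = 10^(−8.68/10) = 0.1355
  Stage 3: F_3 = 10^(5.01/10) = 3.170, G_3 = 10^(17.5/10) = 56.23
Friis cascade:
  F = 2.630 + (11.75 − 1)/9.954 + (3.170 − 1)/1.349 = 5.318
NF = 10 log₁₀(5.318) = 7.26 dB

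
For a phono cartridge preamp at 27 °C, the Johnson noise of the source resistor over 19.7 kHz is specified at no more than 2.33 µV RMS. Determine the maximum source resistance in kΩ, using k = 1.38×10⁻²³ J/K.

16.6 kΩ

T = 27 °C + 273.15 = 300.15 K
Johnson–Nyquist: V_n = √(4kTRB) ⇒ R = V_n² / (4kTB)
4kTB = 4 × 1.38×10⁻²³ × 300.15 × 1.97×10⁴ = 3.26×10⁻¹⁶
R = (2.33×10⁻⁶)² / 3.26×10⁻¹⁶ = 1.66×10⁴ Ω = 16.6 kΩ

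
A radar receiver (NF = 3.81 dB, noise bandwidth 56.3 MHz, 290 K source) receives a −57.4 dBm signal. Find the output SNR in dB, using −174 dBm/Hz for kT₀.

35.3 dB

Noise floor: N = −174 + 10 log₁₀(B) + NF
10 log₁₀(5.63×10⁷) = 77.51 dB
N = −174 + 77.51 + 3.81 = −92.68 dBm
SNR = P_sig − N = −57.4 − (−92.68) = 35.28 dB → 35.3 dB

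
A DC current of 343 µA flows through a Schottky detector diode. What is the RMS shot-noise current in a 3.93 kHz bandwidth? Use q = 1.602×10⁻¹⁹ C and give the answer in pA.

657 pA

I_n = √(2qI·B)
2qI·B = 2 × 1.602×10⁻¹⁹ × 3.43×10⁻⁴ × 3.93×10³ = 4.32×10⁻¹⁹ A²
I_n = √(4.32×10⁻¹⁹) = 6.57×10⁻¹⁰ A = 657 pA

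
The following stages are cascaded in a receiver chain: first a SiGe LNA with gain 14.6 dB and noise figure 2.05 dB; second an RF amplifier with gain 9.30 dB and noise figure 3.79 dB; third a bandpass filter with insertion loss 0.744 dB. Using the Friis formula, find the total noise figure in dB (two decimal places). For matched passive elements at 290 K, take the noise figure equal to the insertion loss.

Convert to linear (a loss of L dB is a gain of −L dB): F_i = 10^(NF_i/10), G_i = 10^(G_i,dB/10)
  Stage 1: F_1 = 10^(2.05/10) = 1.603, G_1 = 10^(14.6/10) = 28.84
  Stage 2: F_2 = 10^(3.79/10) = 2.393, G_2 = 10^(9.30/10) = 8.511
  Stage 3: F_3 = 10^(0.744/10) = 1.187, G_3 = 10^(−0.744/10) = 0.8426
Friis cascade:
  F = 1.603 + (2.393 − 1)/28.84 + (1.187 − 1)/245.5 = 1.652
NF = 10 log₁₀(1.652) = 2.18 dB

2.18 dB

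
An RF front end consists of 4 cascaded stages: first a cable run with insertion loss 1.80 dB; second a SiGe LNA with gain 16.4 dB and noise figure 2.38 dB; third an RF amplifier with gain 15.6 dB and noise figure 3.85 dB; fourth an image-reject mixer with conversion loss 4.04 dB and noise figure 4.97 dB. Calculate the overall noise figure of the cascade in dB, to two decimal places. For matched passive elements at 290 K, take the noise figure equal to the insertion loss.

Convert to linear (a loss of L dB is a gain of −L dB): F_i = 10^(NF_i/10), G_i = 10^(G_i,dB/10)
  Stage 1: F_1 = 10^(1.80/10) = 1.514, G_1 = 10^(−1.80/10) = 0.6607
  Stage 2: F_2 = 10^(2.38/10) = 1.730, G_2 = 10^(16.4/10) = 43.65
  Stage 3: F_3 = 10^(3.85/10) = 2.427, G_3 = 10^(15.6/10) = 36.31
  Stage 4: F_4 = 10^(4.97/10) = 3.141, G_4 = 10^(−4.04/10) = 0.3945
Friis cascade:
  F = 1.514 + (1.730 − 1)/0.6607 + (2.427 − 1)/28.84 + (3.141 − 1)/1047 = 2.670
NF = 10 log₁₀(2.670) = 4.26 dB

4.26 dB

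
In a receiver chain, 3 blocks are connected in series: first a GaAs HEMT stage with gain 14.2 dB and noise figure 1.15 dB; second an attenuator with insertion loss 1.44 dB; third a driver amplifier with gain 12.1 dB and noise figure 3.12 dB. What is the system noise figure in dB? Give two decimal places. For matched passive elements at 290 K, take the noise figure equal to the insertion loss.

Convert to linear (a loss of L dB is a gain of −L dB): F_i = 10^(NF_i/10), G_i = 10^(G_i,dB/10)
  Stage 1: F_1 = 10^(1.15/10) = 1.303, G_1 = 10^(14.2/10) = 26.30
  Stage 2: F_2 = 10^(1.44/10) = 1.393, G_2 = 10^(−1.44/10) = 0.7178
  Stage 3: F_3 = 10^(3.12/10) = 2.051, G_3 = 10^(12.1/10) = 16.22
Friis cascade:
  F = 1.303 + (1.393 − 1)/26.30 + (2.051 − 1)/18.88 = 1.374
NF = 10 log₁₀(1.374) = 1.38 dB

1.38 dB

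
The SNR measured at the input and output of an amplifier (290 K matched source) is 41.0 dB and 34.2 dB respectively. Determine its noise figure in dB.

6.8 dB

NF (dB) = SNR_in(dB) − SNR_out(dB) when the source is at T₀
NF = 41.0 − 34.2 = 6.8 dB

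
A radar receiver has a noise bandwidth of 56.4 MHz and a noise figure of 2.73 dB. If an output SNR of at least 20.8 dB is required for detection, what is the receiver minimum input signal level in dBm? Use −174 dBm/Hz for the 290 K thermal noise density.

−73.0 dBm

Sensitivity = −174 + 10 log₁₀(B) + NF + SNR_min
= −174 + 77.51 + 2.73 + 20.8
= −72.96 dBm → −73.0 dBm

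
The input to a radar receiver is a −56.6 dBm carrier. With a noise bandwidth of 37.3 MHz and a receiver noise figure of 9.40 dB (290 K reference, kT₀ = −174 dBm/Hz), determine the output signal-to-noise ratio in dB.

32.3 dB

Noise floor: N = −174 + 10 log₁₀(B) + NF
10 log₁₀(3.73×10⁷) = 75.72 dB
N = −174 + 75.72 + 9.40 = −88.88 dBm
SNR = P_sig − N = −56.6 − (−88.88) = 32.28 dB → 32.3 dB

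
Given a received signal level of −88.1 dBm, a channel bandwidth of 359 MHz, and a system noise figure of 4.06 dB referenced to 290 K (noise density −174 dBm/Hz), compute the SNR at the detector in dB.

−3.7 dB

Noise floor: N = −174 + 10 log₁₀(B) + NF
10 log₁₀(3.59×10⁸) = 85.55 dB
N = −174 + 85.55 + 4.06 = −84.39 dBm
SNR = P_sig − N = −88.1 − (−84.39) = −3.71 dB → −3.7 dB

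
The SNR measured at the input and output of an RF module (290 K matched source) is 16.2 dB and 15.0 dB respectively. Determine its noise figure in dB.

NF (dB) = SNR_in(dB) − SNR_out(dB) when the source is at T₀
NF = 16.2 − 15.0 = 1.2 dB

1.2 dB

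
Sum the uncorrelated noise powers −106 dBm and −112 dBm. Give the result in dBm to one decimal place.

−105.0 dBm

Convert to linear, add, convert back:
P₁ = 2.51×10⁻¹⁴ W, P₂ = 6.31×10⁻¹⁵ W
P_tot = 3.14×10⁻¹⁴ W → 10 log₁₀(P_tot / 10⁻³) = −105.0 dBm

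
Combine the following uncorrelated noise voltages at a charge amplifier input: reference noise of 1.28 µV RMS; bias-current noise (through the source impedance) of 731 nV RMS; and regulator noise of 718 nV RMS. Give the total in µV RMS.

Uncorrelated sources add in power (mean-square): V_tot = √(ΣV_i²)
V_tot = √[(1.28×10⁻⁶)² + (7.31×10⁻⁷)² + (7.18×10⁻⁷)²] = 1.64×10⁻⁶ V = 1.64 µV

1.64 µV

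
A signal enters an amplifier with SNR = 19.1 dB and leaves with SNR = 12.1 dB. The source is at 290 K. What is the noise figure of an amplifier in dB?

NF (dB) = SNR_in(dB) − SNR_out(dB) when the source is at T₀
NF = 19.1 − 12.1 = 7.0 dB

7.0 dB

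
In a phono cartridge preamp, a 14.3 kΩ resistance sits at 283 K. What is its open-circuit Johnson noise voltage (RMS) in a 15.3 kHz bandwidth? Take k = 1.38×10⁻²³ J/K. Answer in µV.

V_n = √(4kTRB)
4kTRB = 4 × 1.38×10⁻²³ × 283 × 1.43×10⁴ × 1.53×10⁴ = 3.42×10⁻¹² V²
V_n = √(3.42×10⁻¹²) = 1.85×10⁻⁶ V = 1.85 µV

1.85 µV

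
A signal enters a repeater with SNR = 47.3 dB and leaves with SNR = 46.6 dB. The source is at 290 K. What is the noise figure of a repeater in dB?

0.7 dB

NF (dB) = SNR_in(dB) − SNR_out(dB) when the source is at T₀
NF = 47.3 − 46.6 = 0.7 dB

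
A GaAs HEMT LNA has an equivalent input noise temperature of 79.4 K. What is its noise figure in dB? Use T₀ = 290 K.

F = 1 + T_e/T₀ = 1 + 79.4/290 = 1.27379
NF = 10 log₁₀(1.27379) = 1.05 dB

1.05 dB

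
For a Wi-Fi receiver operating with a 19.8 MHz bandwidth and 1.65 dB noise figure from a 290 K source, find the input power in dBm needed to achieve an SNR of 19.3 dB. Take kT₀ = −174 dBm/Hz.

Sensitivity = −174 + 10 log₁₀(B) + NF + SNR_min
= −174 + 72.97 + 1.65 + 19.3
= −80.08 dBm → −80.1 dBm

−80.1 dBm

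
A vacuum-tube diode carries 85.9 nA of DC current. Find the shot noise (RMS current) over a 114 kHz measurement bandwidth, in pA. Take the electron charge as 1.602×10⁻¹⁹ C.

56.0 pA

I_n = √(2qI·B)
2qI·B = 2 × 1.602×10⁻¹⁹ × 8.59×10⁻⁸ × 1.14×10⁵ = 3.14×10⁻²¹ A²
I_n = √(3.14×10⁻²¹) = 5.60×10⁻¹¹ A = 56.0 pA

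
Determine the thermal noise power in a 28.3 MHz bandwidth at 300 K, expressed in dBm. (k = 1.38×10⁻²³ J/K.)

P_n = kTB = 1.38×10⁻²³ × 300 × 2.83×10⁷ = 1.17×10⁻¹³ W
In dBm: 10 log₁₀(1.17×10⁻¹³ / 10⁻³) = −99.3 dBm

−99.3 dBm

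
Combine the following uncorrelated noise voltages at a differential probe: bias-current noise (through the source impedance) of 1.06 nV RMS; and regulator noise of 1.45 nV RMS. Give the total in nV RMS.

1.80 nV

Uncorrelated sources add in power (mean-square): V_tot = √(ΣV_i²)
V_tot = √[(1.06×10⁻⁹)² + (1.45×10⁻⁹)²] = 1.80×10⁻⁹ V = 1.80 nV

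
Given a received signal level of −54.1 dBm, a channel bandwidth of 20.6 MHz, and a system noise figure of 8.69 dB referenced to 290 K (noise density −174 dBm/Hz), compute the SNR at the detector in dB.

38.1 dB

Noise floor: N = −174 + 10 log₁₀(B) + NF
10 log₁₀(2.06×10⁷) = 73.14 dB
N = −174 + 73.14 + 8.69 = −92.17 dBm
SNR = P_sig − N = −54.1 − (−92.17) = 38.07 dB → 38.1 dB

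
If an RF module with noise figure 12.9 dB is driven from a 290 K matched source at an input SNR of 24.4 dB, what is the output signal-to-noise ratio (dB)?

11.5 dB

By definition F = SNR_in/SNR_out, so in dB: SNR_out = SNR_in − NF
SNR_out = 24.4 − 12.9 = 11.5 dB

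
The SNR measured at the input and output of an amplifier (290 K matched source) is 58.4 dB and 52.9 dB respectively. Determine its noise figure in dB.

NF (dB) = SNR_in(dB) − SNR_out(dB) when the source is at T₀
NF = 58.4 − 52.9 = 5.5 dB

5.5 dB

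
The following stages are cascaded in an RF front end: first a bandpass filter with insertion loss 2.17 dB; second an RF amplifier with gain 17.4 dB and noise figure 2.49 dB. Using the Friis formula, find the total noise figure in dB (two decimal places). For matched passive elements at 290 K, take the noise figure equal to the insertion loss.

4.66 dB

Convert to linear (a loss of L dB is a gain of −L dB): F_i = 10^(NF_i/10), G_i = 10^(G_i,dB/10)
  Stage 1: F_1 = 10^(2.17/10) = 1.648, G_1 = 10^(−2.17/10) = 0.6067
  Stage 2: F_2 = 10^(2.49/10) = 1.774, G_2 = 10^(17.4/10) = 54.95
Friis cascade:
  F = 1.648 + (1.774 − 1)/0.6067 = 2.924
NF = 10 log₁₀(2.924) = 4.66 dB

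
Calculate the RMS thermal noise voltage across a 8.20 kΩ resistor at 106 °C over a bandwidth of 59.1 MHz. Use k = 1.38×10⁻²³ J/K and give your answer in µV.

T = 106 °C + 273.15 = 379.15 K
V_n = √(4kTRB)
4kTRB = 4 × 1.38×10⁻²³ × 379.15 × 8.20×10³ × 5.91×10⁷ = 1.01×10⁻⁸ V²
V_n = √(1.01×10⁻⁸) = 1.01×10⁻⁴ V = 101 µV

101 µV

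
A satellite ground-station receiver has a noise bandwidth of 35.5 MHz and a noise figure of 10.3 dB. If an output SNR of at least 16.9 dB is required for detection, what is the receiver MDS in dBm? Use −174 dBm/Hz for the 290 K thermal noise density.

−71.3 dBm

Sensitivity = −174 + 10 log₁₀(B) + NF + SNR_min
= −174 + 75.5 + 10.3 + 16.9
= −71.3 dBm → −71.3 dBm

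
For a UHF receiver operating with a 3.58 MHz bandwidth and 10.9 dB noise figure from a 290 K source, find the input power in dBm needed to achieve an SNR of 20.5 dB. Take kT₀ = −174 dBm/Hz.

Sensitivity = −174 + 10 log₁₀(B) + NF + SNR_min
= −174 + 65.54 + 10.9 + 20.5
= −77.06 dBm → −77.1 dBm

−77.1 dBm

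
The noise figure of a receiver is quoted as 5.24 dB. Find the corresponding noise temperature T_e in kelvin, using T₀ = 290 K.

679 K

F = 10^(5.24/10) = 3.34195
T_e = (F − 1)·T₀ = (3.34195 − 1) × 290 = 679 K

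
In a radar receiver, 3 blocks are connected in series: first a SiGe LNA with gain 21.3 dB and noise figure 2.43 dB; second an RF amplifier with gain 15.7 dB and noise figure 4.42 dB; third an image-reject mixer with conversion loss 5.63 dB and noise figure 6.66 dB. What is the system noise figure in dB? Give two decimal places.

Convert to linear (a loss of L dB is a gain of −L dB): F_i = 10^(NF_i/10), G_i = 10^(G_i,dB/10)
  Stage 1: F_1 = 10^(2.43/10) = 1.750, G_1 = 10^(21.3/10) = 134.9
  Stage 2: F_2 = 10^(4.42/10) = 2.767, G_2 = 10^(15.7/10) = 37.15
  Stage 3: F_3 = 10^(6.66/10) = 4.634, G_3 = 10^(−5.63/10) = 0.2735
Friis cascade:
  F = 1.750 + (2.767 − 1)/134.9 + (4.634 − 1)/5012 = 1.764
NF = 10 log₁₀(1.764) = 2.46 dB

2.46 dB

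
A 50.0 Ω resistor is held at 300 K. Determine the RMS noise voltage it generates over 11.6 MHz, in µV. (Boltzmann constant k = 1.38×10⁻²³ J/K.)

3.10 µV

V_n = √(4kTRB)
4kTRB = 4 × 1.38×10⁻²³ × 300 × 5.00×10¹ × 1.16×10⁷ = 9.60×10⁻¹² V²
V_n = √(9.60×10⁻¹²) = 3.10×10⁻⁶ V = 3.10 µV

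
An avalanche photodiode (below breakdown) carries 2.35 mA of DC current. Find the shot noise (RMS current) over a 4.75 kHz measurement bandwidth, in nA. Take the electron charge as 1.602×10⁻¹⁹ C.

I_n = √(2qI·B)
2qI·B = 2 × 1.602×10⁻¹⁹ × 2.35×10⁻³ × 4.75×10³ = 3.58×10⁻¹⁸ A²
I_n = √(3.58×10⁻¹⁸) = 1.89×10⁻⁹ A = 1.89 nA

1.89 nA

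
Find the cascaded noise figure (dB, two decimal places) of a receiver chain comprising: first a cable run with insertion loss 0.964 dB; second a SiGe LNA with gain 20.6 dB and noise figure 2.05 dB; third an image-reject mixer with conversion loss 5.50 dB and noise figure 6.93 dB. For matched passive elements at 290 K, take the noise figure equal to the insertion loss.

Convert to linear (a loss of L dB is a gain of −L dB): F_i = 10^(NF_i/10), G_i = 10^(G_i,dB/10)
  Stage 1: F_1 = 10^(0.964/10) = 1.249, G_1 = 10^(−0.964/10) = 0.8009
  Stage 2: F_2 = 10^(2.05/10) = 1.603, G_2 = 10^(20.6/10) = 114.8
  Stage 3: F_3 = 10^(6.93/10) = 4.932, G_3 = 10^(−5.50/10) = 0.2818
Friis cascade:
  F = 1.249 + (1.603 − 1)/0.8009 + (4.932 − 1)/91.96 = 2.044
NF = 10 log₁₀(2.044) = 3.11 dB

3.11 dB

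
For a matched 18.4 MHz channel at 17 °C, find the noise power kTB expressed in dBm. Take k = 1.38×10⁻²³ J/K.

T = 17 °C + 273.15 = 290.15 K
P_n = kTB = 1.38×10⁻²³ × 290.15 × 1.84×10⁷ = 7.37×10⁻¹⁴ W
In dBm: 10 log₁₀(7.37×10⁻¹⁴ / 10⁻³) = −101.3 dBm

−101.3 dBm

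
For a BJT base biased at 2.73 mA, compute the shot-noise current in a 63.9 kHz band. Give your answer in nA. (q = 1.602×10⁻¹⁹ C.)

7.48 nA

I_n = √(2qI·B)
2qI·B = 2 × 1.602×10⁻¹⁹ × 2.73×10⁻³ × 6.39×10⁴ = 5.59×10⁻¹⁷ A²
I_n = √(5.59×10⁻¹⁷) = 7.48×10⁻⁹ A = 7.48 nA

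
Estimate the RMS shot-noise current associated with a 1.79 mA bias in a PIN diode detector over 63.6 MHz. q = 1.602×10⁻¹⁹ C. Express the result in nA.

I_n = √(2qI·B)
2qI·B = 2 × 1.602×10⁻¹⁹ × 1.79×10⁻³ × 6.36×10⁷ = 3.65×10⁻¹⁴ A²
I_n = √(3.65×10⁻¹⁴) = 1.91×10⁻⁷ A = 191 nA

191 nA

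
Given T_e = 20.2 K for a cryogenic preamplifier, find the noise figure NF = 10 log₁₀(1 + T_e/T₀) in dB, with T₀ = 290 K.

F = 1 + T_e/T₀ = 1 + 20.2/290 = 1.06966
NF = 10 log₁₀(1.06966) = 0.292 dB

0.292 dB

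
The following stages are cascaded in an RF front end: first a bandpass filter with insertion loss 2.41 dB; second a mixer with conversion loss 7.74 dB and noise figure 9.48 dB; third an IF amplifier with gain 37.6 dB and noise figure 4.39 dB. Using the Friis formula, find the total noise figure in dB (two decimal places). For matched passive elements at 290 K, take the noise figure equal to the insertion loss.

Convert to linear (a loss of L dB is a gain of −L dB): F_i = 10^(NF_i/10), G_i = 10^(G_i,dB/10)
  Stage 1: F_1 = 10^(2.41/10) = 1.742, G_1 = 10^(−2.41/10) = 0.5741
  Stage 2: F_2 = 10^(9.48/10) = 8.872, G_2 = 10^(−7.74/10) = 0.1683
  Stage 3: F_3 = 10^(4.39/10) = 2.748, G_3 = 10^(37.6/10) = 5754
Friis cascade:
  F = 1.742 + (8.872 − 1)/0.5741 + (2.748 − 1)/0.09661 = 33.55
NF = 10 log₁₀(33.55) = 15.26 dB

15.26 dB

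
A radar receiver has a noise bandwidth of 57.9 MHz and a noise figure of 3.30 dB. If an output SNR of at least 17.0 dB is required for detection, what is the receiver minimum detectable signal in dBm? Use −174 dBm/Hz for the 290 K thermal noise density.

Sensitivity = −174 + 10 log₁₀(B) + NF + SNR_min
= −174 + 77.63 + 3.30 + 17.0
= −76.07 dBm → −76.1 dBm

−76.1 dBm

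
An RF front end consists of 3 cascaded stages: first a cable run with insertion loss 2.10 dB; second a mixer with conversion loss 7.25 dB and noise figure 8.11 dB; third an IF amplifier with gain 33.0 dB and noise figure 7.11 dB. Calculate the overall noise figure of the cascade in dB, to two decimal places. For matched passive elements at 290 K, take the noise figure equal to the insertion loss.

Convert to linear (a loss of L dB is a gain of −L dB): F_i = 10^(NF_i/10), G_i = 10^(G_i,dB/10)
  Stage 1: F_1 = 10^(2.10/10) = 1.622, G_1 = 10^(−2.10/10) = 0.6166
  Stage 2: F_2 = 10^(8.11/10) = 6.471, G_2 = 10^(−7.25/10) = 0.1884
  Stage 3: F_3 = 10^(7.11/10) = 5.140, G_3 = 10^(33.0/10) = 1995
Friis cascade:
  F = 1.622 + (6.471 − 1)/0.6166 + (5.140 − 1)/0.1161 = 46.14
NF = 10 log₁₀(46.14) = 16.64 dB

16.64 dB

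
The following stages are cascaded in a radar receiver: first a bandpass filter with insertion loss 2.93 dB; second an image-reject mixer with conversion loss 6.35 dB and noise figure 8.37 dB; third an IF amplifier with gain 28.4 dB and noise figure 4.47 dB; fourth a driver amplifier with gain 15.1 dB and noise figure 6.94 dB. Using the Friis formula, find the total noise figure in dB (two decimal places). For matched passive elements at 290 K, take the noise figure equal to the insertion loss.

Convert to linear (a loss of L dB is a gain of −L dB): F_i = 10^(NF_i/10), G_i = 10^(G_i,dB/10)
  Stage 1: F_1 = 10^(2.93/10) = 1.963, G_1 = 10^(−2.93/10) = 0.5093
  Stage 2: F_2 = 10^(8.37/10) = 6.871, G_2 = 10^(−6.35/10) = 0.2317
  Stage 3: F_3 = 10^(4.47/10) = 2.799, G_3 = 10^(28.4/10) = 691.8
  Stage 4: F_4 = 10^(6.94/10) = 4.943, G_4 = 10^(15.1/10) = 32.36
Friis cascade:
  F = 1.963 + (6.871 − 1)/0.5093 + (2.799 − 1)/0.1180 + (4.943 − 1)/81.66 = 28.78
NF = 10 log₁₀(28.78) = 14.59 dB

14.59 dB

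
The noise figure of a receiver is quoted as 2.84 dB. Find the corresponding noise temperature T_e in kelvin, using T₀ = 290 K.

F = 10^(2.84/10) = 1.92309
T_e = (F − 1)·T₀ = (1.92309 − 1) × 290 = 268 K

268 K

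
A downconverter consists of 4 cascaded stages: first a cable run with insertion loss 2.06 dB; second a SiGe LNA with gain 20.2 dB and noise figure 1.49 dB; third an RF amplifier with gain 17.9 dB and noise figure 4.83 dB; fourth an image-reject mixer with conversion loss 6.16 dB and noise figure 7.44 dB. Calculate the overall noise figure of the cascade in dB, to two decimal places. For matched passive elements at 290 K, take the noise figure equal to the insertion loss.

Convert to linear (a loss of L dB is a gain of −L dB): F_i = 10^(NF_i/10), G_i = 10^(G_i,dB/10)
  Stage 1: F_1 = 10^(2.06/10) = 1.607, G_1 = 10^(−2.06/10) = 0.6223
  Stage 2: F_2 = 10^(1.49/10) = 1.409, G_2 = 10^(20.2/10) = 104.7
  Stage 3: F_3 = 10^(4.83/10) = 3.041, G_3 = 10^(17.9/10) = 61.66
  Stage 4: F_4 = 10^(7.44/10) = 5.546, G_4 = 10^(−6.16/10) = 0.2421
Friis cascade:
  F = 1.607 + (1.409 − 1)/0.6223 + (3.041 − 1)/65.16 + (5.546 − 1)/4018 = 2.297
NF = 10 log₁₀(2.297) = 3.61 dB

3.61 dB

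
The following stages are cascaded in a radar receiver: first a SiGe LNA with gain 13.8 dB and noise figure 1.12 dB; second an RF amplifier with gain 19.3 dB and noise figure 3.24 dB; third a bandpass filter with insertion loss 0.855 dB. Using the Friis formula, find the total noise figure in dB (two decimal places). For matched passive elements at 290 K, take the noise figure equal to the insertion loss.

1.27 dB

Convert to linear (a loss of L dB is a gain of −L dB): F_i = 10^(NF_i/10), G_i = 10^(G_i,dB/10)
  Stage 1: F_1 = 10^(1.12/10) = 1.294, G_1 = 10^(13.8/10) = 23.99
  Stage 2: F_2 = 10^(3.24/10) = 2.109, G_2 = 10^(19.3/10) = 85.11
  Stage 3: F_3 = 10^(0.855/10) = 1.218, G_3 = 10^(−0.855/10) = 0.8213
Friis cascade:
  F = 1.294 + (2.109 − 1)/23.99 + (1.218 − 1)/2042 = 1.341
NF = 10 log₁₀(1.341) = 1.27 dB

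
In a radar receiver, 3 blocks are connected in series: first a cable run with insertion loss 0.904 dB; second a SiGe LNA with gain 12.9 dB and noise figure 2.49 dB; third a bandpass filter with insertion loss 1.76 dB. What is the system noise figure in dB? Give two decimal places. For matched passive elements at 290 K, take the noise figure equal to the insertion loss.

3.46 dB

Convert to linear (a loss of L dB is a gain of −L dB): F_i = 10^(NF_i/10), G_i = 10^(G_i,dB/10)
  Stage 1: F_1 = 10^(0.904/10) = 1.231, G_1 = 10^(−0.904/10) = 0.8121
  Stage 2: F_2 = 10^(2.49/10) = 1.774, G_2 = 10^(12.9/10) = 19.50
  Stage 3: F_3 = 10^(1.76/10) = 1.500, G_3 = 10^(−1.76/10) = 0.6668
Friis cascade:
  F = 1.231 + (1.774 − 1)/0.8121 + (1.500 − 1)/15.83 = 2.216
NF = 10 log₁₀(2.216) = 3.46 dB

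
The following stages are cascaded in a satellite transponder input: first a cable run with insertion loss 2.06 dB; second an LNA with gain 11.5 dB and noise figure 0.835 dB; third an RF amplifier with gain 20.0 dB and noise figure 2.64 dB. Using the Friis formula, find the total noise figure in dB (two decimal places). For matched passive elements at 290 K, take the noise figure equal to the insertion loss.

Convert to linear (a loss of L dB is a gain of −L dB): F_i = 10^(NF_i/10), G_i = 10^(G_i,dB/10)
  Stage 1: F_1 = 10^(2.06/10) = 1.607, G_1 = 10^(−2.06/10) = 0.6223
  Stage 2: F_2 = 10^(0.835/10) = 1.212, G_2 = 10^(11.5/10) = 14.13
  Stage 3: F_3 = 10^(2.64/10) = 1.837, G_3 = 10^(20.0/10) = 100.0
Friis cascade:
  F = 1.607 + (1.212 − 1)/0.6223 + (1.837 − 1)/8.790 = 2.043
NF = 10 log₁₀(2.043) = 3.10 dB

3.10 dB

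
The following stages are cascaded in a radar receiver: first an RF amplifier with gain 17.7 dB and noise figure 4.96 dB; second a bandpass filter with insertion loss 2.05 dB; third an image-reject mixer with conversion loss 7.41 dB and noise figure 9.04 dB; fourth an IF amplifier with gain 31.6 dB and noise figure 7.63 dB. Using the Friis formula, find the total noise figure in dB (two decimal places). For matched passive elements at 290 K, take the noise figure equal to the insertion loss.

Convert to linear (a loss of L dB is a gain of −L dB): F_i = 10^(NF_i/10), G_i = 10^(G_i,dB/10)
  Stage 1: F_1 = 10^(4.96/10) = 3.133, G_1 = 10^(17.7/10) = 58.88
  Stage 2: F_2 = 10^(2.05/10) = 1.603, G_2 = 10^(−2.05/10) = 0.6237
  Stage 3: F_3 = 10^(9.04/10) = 8.017, G_3 = 10^(−7.41/10) = 0.1816
  Stage 4: F_4 = 10^(7.63/10) = 5.794, G_4 = 10^(31.6/10) = 1445
Friis cascade:
  F = 3.133 + (1.603 − 1)/58.88 + (8.017 − 1)/36.73 + (5.794 − 1)/6.668 = 4.054
NF = 10 log₁₀(4.054) = 6.08 dB

6.08 dB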